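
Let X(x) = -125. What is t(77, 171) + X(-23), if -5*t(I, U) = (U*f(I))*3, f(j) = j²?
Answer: -3042202/5 ≈ -6.0844e+5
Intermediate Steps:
t(I, U) = -3*U*I²/5 (t(I, U) = -U*I²*3/5 = -3*U*I²/5)
t(77, 171) + X(-23) = -⅗*171*77² - 125 = -⅗*171*5929 - 125 = -3041577/5 - 125 = -3042202/5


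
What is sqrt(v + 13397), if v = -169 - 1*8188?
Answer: 12*sqrt(35) ≈ 70.993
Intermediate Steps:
v = -8357 (v = -169 - 8188 = -8357)
sqrt(v + 13397) = sqrt(-8357 + 13397) = sqrt(5040) = 12*sqrt(35)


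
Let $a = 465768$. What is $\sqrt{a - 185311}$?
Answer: $\sqrt{280457} \approx 529.58$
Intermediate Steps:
$\sqrt{a - 185311} = \sqrt{465768 - 185311} = \sqrt{280457}$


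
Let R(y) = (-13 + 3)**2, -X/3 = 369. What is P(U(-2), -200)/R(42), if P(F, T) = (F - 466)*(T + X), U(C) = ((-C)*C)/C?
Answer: 151612/25 ≈ 6064.5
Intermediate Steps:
U(C) = -C (U(C) = (-C**2)/C = -C)
X = -1107 (X = -3*369 = -1107)
P(F, T) = (-1107 + T)*(-466 + F) (P(F, T) = (F - 466)*(T - 1107) = (-466 + F)*(-1107 + T) = (-1107 + T)*(-466 + F))
R(y) = 100 (R(y) = (-10)**2 = 100)
P(U(-2), -200)/R(42) = (515862 - (-1107)*(-2) - 466*(-200) - 1*(-2)*(-200))/100 = (515862 - 1107*2 + 93200 + 2*(-200))*(1/100) = (515862 - 2214 + 93200 - 400)*(1/100) = 606448*(1/100) = 151612/25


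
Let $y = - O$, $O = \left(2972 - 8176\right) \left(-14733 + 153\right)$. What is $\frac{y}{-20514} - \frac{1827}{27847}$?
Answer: $\frac{352139118327}{95208893} \approx 3698.6$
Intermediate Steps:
$O = 75874320$ ($O = \left(-5204\right) \left(-14580\right) = 75874320$)
$y = -75874320$ ($y = \left(-1\right) 75874320 = -75874320$)
$\frac{y}{-20514} - \frac{1827}{27847} = - \frac{75874320}{-20514} - \frac{1827}{27847} = \left(-75874320\right) \left(- \frac{1}{20514}\right) - \frac{1827}{27847} = \frac{12645720}{3419} - \frac{1827}{27847} = \frac{352139118327}{95208893}$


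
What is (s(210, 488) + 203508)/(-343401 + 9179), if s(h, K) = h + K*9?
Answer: -14865/23873 ≈ -0.62267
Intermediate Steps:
s(h, K) = h + 9*K
(s(210, 488) + 203508)/(-343401 + 9179) = ((210 + 9*488) + 203508)/(-343401 + 9179) = ((210 + 4392) + 203508)/(-334222) = (4602 + 203508)*(-1/334222) = 208110*(-1/334222) = -14865/23873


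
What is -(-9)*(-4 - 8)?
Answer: -108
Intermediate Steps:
-(-9)*(-4 - 8) = -(-9)*(-12) = -1*108 = -108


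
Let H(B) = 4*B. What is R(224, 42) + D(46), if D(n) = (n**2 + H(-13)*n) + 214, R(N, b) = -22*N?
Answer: -4990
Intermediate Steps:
D(n) = 214 + n**2 - 52*n (D(n) = (n**2 + (4*(-13))*n) + 214 = (n**2 - 52*n) + 214 = 214 + n**2 - 52*n)
R(224, 42) + D(46) = -22*224 + (214 + 46**2 - 52*46) = -4928 + (214 + 2116 - 2392) = -4928 - 62 = -4990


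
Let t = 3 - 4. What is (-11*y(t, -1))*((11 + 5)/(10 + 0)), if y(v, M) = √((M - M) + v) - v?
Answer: -88/5 - 88*I/5 ≈ -17.6 - 17.6*I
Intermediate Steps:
t = -1
y(v, M) = √v - v (y(v, M) = √(0 + v) - v = √v - v)
(-11*y(t, -1))*((11 + 5)/(10 + 0)) = (-11*(√(-1) - 1*(-1)))*((11 + 5)/(10 + 0)) = (-11*(I + 1))*(16/10) = (-11*(1 + I))*(16*(⅒)) = (-11 - 11*I)*(8/5) = -88/5 - 88*I/5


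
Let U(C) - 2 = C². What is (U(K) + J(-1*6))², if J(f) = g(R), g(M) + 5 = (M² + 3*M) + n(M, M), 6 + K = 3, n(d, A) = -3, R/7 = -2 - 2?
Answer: 494209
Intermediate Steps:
R = -28 (R = 7*(-2 - 2) = 7*(-4) = -28)
K = -3 (K = -6 + 3 = -3)
U(C) = 2 + C²
g(M) = -8 + M² + 3*M (g(M) = -5 + ((M² + 3*M) - 3) = -5 + (-3 + M² + 3*M) = -8 + M² + 3*M)
J(f) = 692 (J(f) = -8 + (-28)² + 3*(-28) = -8 + 784 - 84 = 692)
(U(K) + J(-1*6))² = ((2 + (-3)²) + 692)² = ((2 + 9) + 692)² = (11 + 692)² = 703² = 494209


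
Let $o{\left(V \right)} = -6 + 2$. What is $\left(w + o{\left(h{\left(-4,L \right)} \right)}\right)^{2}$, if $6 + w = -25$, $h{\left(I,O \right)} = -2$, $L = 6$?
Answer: $1225$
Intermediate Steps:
$o{\left(V \right)} = -4$
$w = -31$ ($w = -6 - 25 = -31$)
$\left(w + o{\left(h{\left(-4,L \right)} \right)}\right)^{2} = \left(-31 - 4\right)^{2} = \left(-35\right)^{2} = 1225$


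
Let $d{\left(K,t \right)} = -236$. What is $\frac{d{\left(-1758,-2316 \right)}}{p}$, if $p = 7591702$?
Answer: $- \frac{118}{3795851} \approx -3.1087 \cdot 10^{-5}$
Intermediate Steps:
$\frac{d{\left(-1758,-2316 \right)}}{p} = - \frac{236}{7591702} = \left(-236\right) \frac{1}{7591702} = - \frac{118}{3795851}$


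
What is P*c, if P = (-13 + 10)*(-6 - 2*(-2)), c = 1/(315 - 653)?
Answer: -3/169 ≈ -0.017751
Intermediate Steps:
c = -1/338 (c = 1/(-338) = -1/338 ≈ -0.0029586)
P = 6 (P = -3*(-6 + 4) = -3*(-2) = 6)
P*c = 6*(-1/338) = -3/169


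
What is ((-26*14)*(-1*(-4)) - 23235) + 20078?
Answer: -4613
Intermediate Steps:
((-26*14)*(-1*(-4)) - 23235) + 20078 = (-364*4 - 23235) + 20078 = (-1456 - 23235) + 20078 = -24691 + 20078 = -4613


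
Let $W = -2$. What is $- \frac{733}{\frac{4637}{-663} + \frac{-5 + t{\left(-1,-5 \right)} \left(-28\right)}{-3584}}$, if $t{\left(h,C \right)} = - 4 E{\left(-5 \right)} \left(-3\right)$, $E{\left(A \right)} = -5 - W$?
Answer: $\frac{1741748736}{17283997} \approx 100.77$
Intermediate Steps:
$E{\left(A \right)} = -3$ ($E{\left(A \right)} = -5 - -2 = -5 + 2 = -3$)
$t{\left(h,C \right)} = -36$ ($t{\left(h,C \right)} = \left(-4\right) \left(-3\right) \left(-3\right) = 12 \left(-3\right) = -36$)
$- \frac{733}{\frac{4637}{-663} + \frac{-5 + t{\left(-1,-5 \right)} \left(-28\right)}{-3584}} = - \frac{733}{\frac{4637}{-663} + \frac{-5 - -1008}{-3584}} = - \frac{733}{4637 \left(- \frac{1}{663}\right) + \left(-5 + 1008\right) \left(- \frac{1}{3584}\right)} = - \frac{733}{- \frac{4637}{663} + 1003 \left(- \frac{1}{3584}\right)} = - \frac{733}{- \frac{4637}{663} - \frac{1003}{3584}} = - \frac{733}{- \frac{17283997}{2376192}} = \left(-733\right) \left(- \frac{2376192}{17283997}\right) = \frac{1741748736}{17283997}$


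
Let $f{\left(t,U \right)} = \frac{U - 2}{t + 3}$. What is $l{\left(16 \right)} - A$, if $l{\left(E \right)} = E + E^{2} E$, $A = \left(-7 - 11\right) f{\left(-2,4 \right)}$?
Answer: $4148$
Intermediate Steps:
$f{\left(t,U \right)} = \frac{-2 + U}{3 + t}$
$A = -36$ ($A = \left(-7 - 11\right) \frac{-2 + 4}{3 - 2} = - 18 \cdot 1^{-1} \cdot 2 = - 18 \cdot 1 \cdot 2 = \left(-18\right) 2 = -36$)
$l{\left(E \right)} = E + E^{3}$
$l{\left(16 \right)} - A = \left(16 + 16^{3}\right) - -36 = \left(16 + 4096\right) + 36 = 4112 + 36 = 4148$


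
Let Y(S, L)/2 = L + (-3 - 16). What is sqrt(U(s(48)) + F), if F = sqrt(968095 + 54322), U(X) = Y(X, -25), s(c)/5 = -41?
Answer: sqrt(-88 + sqrt(1022417)) ≈ 30.383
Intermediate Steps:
s(c) = -205 (s(c) = 5*(-41) = -205)
Y(S, L) = -38 + 2*L (Y(S, L) = 2*(L + (-3 - 16)) = 2*(L - 19) = 2*(-19 + L) = -38 + 2*L)
U(X) = -88 (U(X) = -38 + 2*(-25) = -38 - 50 = -88)
F = sqrt(1022417) ≈ 1011.1
sqrt(U(s(48)) + F) = sqrt(-88 + sqrt(1022417))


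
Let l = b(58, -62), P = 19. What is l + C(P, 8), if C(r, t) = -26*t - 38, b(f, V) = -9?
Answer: -255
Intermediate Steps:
C(r, t) = -38 - 26*t
l = -9
l + C(P, 8) = -9 + (-38 - 26*8) = -9 + (-38 - 208) = -9 - 246 = -255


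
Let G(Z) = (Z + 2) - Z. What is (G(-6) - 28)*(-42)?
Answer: 1092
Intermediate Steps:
G(Z) = 2 (G(Z) = (2 + Z) - Z = 2)
(G(-6) - 28)*(-42) = (2 - 28)*(-42) = -26*(-42) = 1092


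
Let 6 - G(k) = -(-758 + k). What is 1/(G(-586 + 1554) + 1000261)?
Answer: 1/1000477 ≈ 9.9952e-7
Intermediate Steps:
G(k) = -752 + k (G(k) = 6 - (-1)*(-758 + k) = 6 - (758 - k) = 6 + (-758 + k) = -752 + k)
1/(G(-586 + 1554) + 1000261) = 1/((-752 + (-586 + 1554)) + 1000261) = 1/((-752 + 968) + 1000261) = 1/(216 + 1000261) = 1/1000477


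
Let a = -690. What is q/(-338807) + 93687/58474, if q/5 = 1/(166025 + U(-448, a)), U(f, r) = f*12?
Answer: 5099290260752071/3182681681816182 ≈ 1.6022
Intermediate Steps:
U(f, r) = 12*f
q = 5/160649 (q = 5/(166025 + 12*(-448)) = 5/(166025 - 5376) = 5/160649 ≈ 3.1124e-5)
q/(-338807) + 93687/58474 = (5/160649)/(-338807) + 93687/58474 = (5/160649)*(-1/338807) + 93687*(1/58474) = -5/54429005743 + 93687/58474 = 5099290260752071/3182681681816182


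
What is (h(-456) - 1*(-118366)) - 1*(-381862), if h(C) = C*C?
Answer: 708164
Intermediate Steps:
h(C) = C²
(h(-456) - 1*(-118366)) - 1*(-381862) = ((-456)² - 1*(-118366)) - 1*(-381862) = (207936 + 118366) + 381862 = 326302 + 381862 = 708164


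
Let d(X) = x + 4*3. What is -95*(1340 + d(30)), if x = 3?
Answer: -128725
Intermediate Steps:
d(X) = 15 (d(X) = 3 + 4*3 = 3 + 12 = 15)
-95*(1340 + d(30)) = -95*(1340 + 15) = -95*1355 = -128725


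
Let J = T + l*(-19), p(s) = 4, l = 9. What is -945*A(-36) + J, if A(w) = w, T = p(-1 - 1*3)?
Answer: 33853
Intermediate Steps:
T = 4
J = -167 (J = 4 + 9*(-19) = 4 - 171 = -167)
-945*A(-36) + J = -945*(-36) - 167 = 34020 - 167 = 33853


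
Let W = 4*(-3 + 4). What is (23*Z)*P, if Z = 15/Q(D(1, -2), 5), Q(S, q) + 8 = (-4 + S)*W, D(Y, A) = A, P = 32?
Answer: -345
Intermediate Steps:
W = 4 (W = 4*1 = 4)
Q(S, q) = -24 + 4*S (Q(S, q) = -8 + (-4 + S)*4 = -8 + (-16 + 4*S) = -24 + 4*S)
Z = -15/32 (Z = 15/(-24 + 4*(-2)) = 15/(-24 - 8) = 15/(-32) = 15*(-1/32) = -15/32 ≈ -0.46875)
(23*Z)*P = (23*(-15/32))*32 = -345/32*32 = -345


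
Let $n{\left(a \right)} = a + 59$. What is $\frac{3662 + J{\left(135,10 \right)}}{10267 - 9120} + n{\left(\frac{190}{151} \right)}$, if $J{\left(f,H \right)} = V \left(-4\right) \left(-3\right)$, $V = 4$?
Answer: $\frac{10996763}{173197} \approx 63.493$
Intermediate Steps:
$J{\left(f,H \right)} = 48$ ($J{\left(f,H \right)} = 4 \left(-4\right) \left(-3\right) = \left(-16\right) \left(-3\right) = 48$)
$n{\left(a \right)} = 59 + a$
$\frac{3662 + J{\left(135,10 \right)}}{10267 - 9120} + n{\left(\frac{190}{151} \right)} = \frac{3662 + 48}{10267 - 9120} + \left(59 + \frac{190}{151}\right) = \frac{3710}{1147} + \left(59 + 190 \cdot \frac{1}{151}\right) = 3710 \cdot \frac{1}{1147} + \left(59 + \frac{190}{151}\right) = \frac{3710}{1147} + \frac{9099}{151} = \frac{10996763}{173197}$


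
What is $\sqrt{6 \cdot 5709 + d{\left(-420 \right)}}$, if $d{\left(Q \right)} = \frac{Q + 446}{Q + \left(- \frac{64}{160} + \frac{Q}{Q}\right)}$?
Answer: $\frac{2 \sqrt{4184127091}}{699} \approx 185.08$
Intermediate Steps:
$d{\left(Q \right)} = \frac{446 + Q}{\frac{3}{5} + Q}$ ($d{\left(Q \right)} = \frac{446 + Q}{Q + \left(\left(-64\right) \frac{1}{160} + 1\right)} = \frac{446 + Q}{Q + \left(- \frac{2}{5} + 1\right)} = \frac{446 + Q}{Q + \frac{3}{5}} = \frac{446 + Q}{\frac{3}{5} + Q}$)
$\sqrt{6 \cdot 5709 + d{\left(-420 \right)}} = \sqrt{6 \cdot 5709 + \frac{5 \left(446 - 420\right)}{3 + 5 \left(-420\right)}} = \sqrt{34254 + 5 \frac{1}{3 - 2100} \cdot 26} = \sqrt{34254 + 5 \frac{1}{-2097} \cdot 26} = \sqrt{34254 + 5 \left(- \frac{1}{2097}\right) 26} = \sqrt{34254 - \frac{130}{2097}} = \sqrt{\frac{71830508}{2097}} = \frac{2 \sqrt{4184127091}}{699}$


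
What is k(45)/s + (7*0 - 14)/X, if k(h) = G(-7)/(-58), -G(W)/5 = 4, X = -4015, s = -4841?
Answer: 1925296/563661835 ≈ 0.0034157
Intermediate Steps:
G(W) = -20 (G(W) = -5*4 = -20)
k(h) = 10/29 (k(h) = -20/(-58) = -20*(-1/58) = 10/29)
k(45)/s + (7*0 - 14)/X = (10/29)/(-4841) + (7*0 - 14)/(-4015) = (10/29)*(-1/4841) + (0 - 14)*(-1/4015) = -10/140389 - 14*(-1/4015) = -10/140389 + 14/4015 = 1925296/563661835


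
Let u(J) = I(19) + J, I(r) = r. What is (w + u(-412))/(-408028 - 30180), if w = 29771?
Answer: -14689/219104 ≈ -0.067041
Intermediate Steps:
u(J) = 19 + J
(w + u(-412))/(-408028 - 30180) = (29771 + (19 - 412))/(-408028 - 30180) = (29771 - 393)/(-438208) = 29378*(-1/438208) = -14689/219104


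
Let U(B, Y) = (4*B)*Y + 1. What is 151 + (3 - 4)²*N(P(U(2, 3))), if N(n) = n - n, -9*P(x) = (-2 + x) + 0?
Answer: 151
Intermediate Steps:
U(B, Y) = 1 + 4*B*Y (U(B, Y) = 4*B*Y + 1 = 1 + 4*B*Y)
P(x) = 2/9 - x/9 (P(x) = -((-2 + x) + 0)/9 = -(-2 + x)/9 = 2/9 - x/9)
N(n) = 0
151 + (3 - 4)²*N(P(U(2, 3))) = 151 + (3 - 4)²*0 = 151 + (-1)²*0 = 151 + 1*0 = 151 + 0 = 151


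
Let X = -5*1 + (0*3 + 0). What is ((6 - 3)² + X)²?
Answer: 16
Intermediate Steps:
X = -5 (X = -5 + (0 + 0) = -5 + 0 = -5)
((6 - 3)² + X)² = ((6 - 3)² - 5)² = (3² - 5)² = (9 - 5)² = 4² = 16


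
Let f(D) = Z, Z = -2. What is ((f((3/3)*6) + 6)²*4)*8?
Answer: 512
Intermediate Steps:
f(D) = -2
((f((3/3)*6) + 6)²*4)*8 = ((-2 + 6)²*4)*8 = (4²*4)*8 = (16*4)*8 = 64*8 = 512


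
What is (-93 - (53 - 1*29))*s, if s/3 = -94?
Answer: 32994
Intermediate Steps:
s = -282 (s = 3*(-94) = -282)
(-93 - (53 - 1*29))*s = (-93 - (53 - 1*29))*(-282) = (-93 - (53 - 29))*(-282) = (-93 - 1*24)*(-282) = (-93 - 24)*(-282) = -117*(-282) = 32994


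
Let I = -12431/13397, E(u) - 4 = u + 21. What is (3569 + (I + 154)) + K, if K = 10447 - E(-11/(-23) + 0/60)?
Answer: 4358079715/308131 ≈ 14144.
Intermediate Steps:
E(u) = 25 + u (E(u) = 4 + (u + 21) = 4 + (21 + u) = 25 + u)
I = -12431/13397 (I = -12431*1/13397 = -12431/13397 ≈ -0.92789)
K = 239695/23 (K = 10447 - (25 + (-11/(-23) + 0/60)) = 10447 - (25 + (-11*(-1/23) + 0*(1/60))) = 10447 - (25 + (11/23 + 0)) = 10447 - (25 + 11/23) = 10447 - 1*586/23 = 10447 - 586/23 = 239695/23 ≈ 10422.)
(3569 + (I + 154)) + K = (3569 + (-12431/13397 + 154)) + 239695/23 = (3569 + 2050707/13397) + 239695/23 = 49864600/13397 + 239695/23 = 4358079715/308131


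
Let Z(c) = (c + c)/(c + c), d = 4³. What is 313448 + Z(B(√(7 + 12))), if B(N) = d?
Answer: 313449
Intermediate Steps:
d = 64
B(N) = 64
Z(c) = 1 (Z(c) = (2*c)/((2*c)) = (2*c)*(1/(2*c)) = 1)
313448 + Z(B(√(7 + 12))) = 313448 + 1 = 313449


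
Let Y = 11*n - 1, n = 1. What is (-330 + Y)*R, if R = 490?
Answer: -156800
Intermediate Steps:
Y = 10 (Y = 11*1 - 1 = 11 - 1 = 10)
(-330 + Y)*R = (-330 + 10)*490 = -320*490 = -156800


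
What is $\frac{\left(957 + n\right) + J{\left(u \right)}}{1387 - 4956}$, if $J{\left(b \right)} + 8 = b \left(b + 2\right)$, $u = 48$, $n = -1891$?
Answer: $- \frac{1458}{3569} \approx -0.40852$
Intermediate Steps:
$J{\left(b \right)} = -8 + b \left(2 + b\right)$ ($J{\left(b \right)} = -8 + b \left(b + 2\right) = -8 + b \left(2 + b\right)$)
$\frac{\left(957 + n\right) + J{\left(u \right)}}{1387 - 4956} = \frac{\left(957 - 1891\right) + \left(-8 + 48^{2} + 2 \cdot 48\right)}{1387 - 4956} = \frac{-934 + \left(-8 + 2304 + 96\right)}{-3569} = \left(-934 + 2392\right) \left(- \frac{1}{3569}\right) = 1458 \left(- \frac{1}{3569}\right) = - \frac{1458}{3569}$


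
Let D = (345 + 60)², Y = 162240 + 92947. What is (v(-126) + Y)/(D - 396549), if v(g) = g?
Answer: -255061/232524 ≈ -1.0969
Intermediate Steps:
Y = 255187
D = 164025 (D = 405² = 164025)
(v(-126) + Y)/(D - 396549) = (-126 + 255187)/(164025 - 396549) = 255061/(-232524) = 255061*(-1/232524) = -255061/232524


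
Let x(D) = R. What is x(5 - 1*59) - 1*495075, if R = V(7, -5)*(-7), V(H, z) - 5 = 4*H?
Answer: -495306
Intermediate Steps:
V(H, z) = 5 + 4*H
R = -231 (R = (5 + 4*7)*(-7) = (5 + 28)*(-7) = 33*(-7) = -231)
x(D) = -231
x(5 - 1*59) - 1*495075 = -231 - 1*495075 = -231 - 495075 = -495306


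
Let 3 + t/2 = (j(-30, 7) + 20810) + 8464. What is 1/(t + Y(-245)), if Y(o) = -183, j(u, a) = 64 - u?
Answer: 1/58547 ≈ 1.7080e-5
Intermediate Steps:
t = 58730 (t = -6 + 2*(((64 - 1*(-30)) + 20810) + 8464) = -6 + 2*(((64 + 30) + 20810) + 8464) = -6 + 2*((94 + 20810) + 8464) = -6 + 2*(20904 + 8464) = -6 + 2*29368 = -6 + 58736 = 58730)
1/(t + Y(-245)) = 1/(58730 - 183) = 1/58547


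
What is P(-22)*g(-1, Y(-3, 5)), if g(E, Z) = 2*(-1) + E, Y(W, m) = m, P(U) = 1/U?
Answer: 3/22 ≈ 0.13636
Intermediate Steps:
P(U) = 1/U
g(E, Z) = -2 + E
P(-22)*g(-1, Y(-3, 5)) = (-2 - 1)/(-22) = -1/22*(-3) = 3/22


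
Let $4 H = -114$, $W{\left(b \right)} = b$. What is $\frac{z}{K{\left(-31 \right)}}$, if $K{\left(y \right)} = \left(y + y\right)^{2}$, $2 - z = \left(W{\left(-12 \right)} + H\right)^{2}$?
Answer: $- \frac{6553}{15376} \approx -0.42618$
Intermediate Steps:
$H = - \frac{57}{2}$ ($H = \frac{1}{4} \left(-114\right) = - \frac{57}{2} \approx -28.5$)
$z = - \frac{6553}{4}$ ($z = 2 - \left(-12 - \frac{57}{2}\right)^{2} = 2 - \left(- \frac{81}{2}\right)^{2} = 2 - \frac{6561}{4} = - \frac{6553}{4} \approx -1638.3$)
$K{\left(y \right)} = 4 y^{2}$ ($K{\left(y \right)} = \left(2 y\right)^{2} = 4 y^{2}$)
$\frac{z}{K{\left(-31 \right)}} = - \frac{6553}{4 \cdot 4 \left(-31\right)^{2}} = - \frac{6553}{4 \cdot 4 \cdot 961} = - \frac{6553}{4 \cdot 3844} = \left(- \frac{6553}{4}\right) \frac{1}{3844} = - \frac{6553}{15376}$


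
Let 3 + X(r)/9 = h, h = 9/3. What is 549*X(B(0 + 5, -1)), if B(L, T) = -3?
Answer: 0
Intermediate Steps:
h = 3 (h = 9*(⅓) = 3)
X(r) = 0 (X(r) = -27 + 9*3 = -27 + 27 = 0)
549*X(B(0 + 5, -1)) = 549*0 = 0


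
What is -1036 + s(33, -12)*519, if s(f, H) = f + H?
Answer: 9863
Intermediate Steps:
s(f, H) = H + f
-1036 + s(33, -12)*519 = -1036 + (-12 + 33)*519 = -1036 + 21*519 = -1036 + 10899 = 9863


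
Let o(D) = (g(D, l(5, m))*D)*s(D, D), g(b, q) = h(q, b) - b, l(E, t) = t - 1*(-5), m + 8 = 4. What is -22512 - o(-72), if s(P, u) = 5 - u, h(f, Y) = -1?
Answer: 371112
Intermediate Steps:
m = -4 (m = -8 + 4 = -4)
l(E, t) = 5 + t (l(E, t) = t + 5 = 5 + t)
g(b, q) = -1 - b
o(D) = D*(-1 - D)*(5 - D) (o(D) = ((-1 - D)*D)*(5 - D) = (D*(-1 - D))*(5 - D) = D*(-1 - D)*(5 - D))
-22512 - o(-72) = -22512 - (-72)*(1 - 72)*(-5 - 72) = -22512 - (-72)*(-71)*(-77) = -22512 - 1*(-393624) = -22512 + 393624 = 371112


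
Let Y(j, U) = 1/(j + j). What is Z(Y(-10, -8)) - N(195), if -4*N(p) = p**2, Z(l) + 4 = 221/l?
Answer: 20329/4 ≈ 5082.3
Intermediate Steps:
Y(j, U) = 1/(2*j)
Z(l) = -4 + 221/l
N(p) = -p**2/4
Z(Y(-10, -8)) - N(195) = (-4 + 221/(((1/2)/(-10)))) - (-1)*195**2/4 = (-4 + 221/(((1/2)*(-1/10)))) - (-1)*38025/4 = (-4 + 221/(-1/20)) - 1*(-38025/4) = (-4 + 221*(-20)) + 38025/4 = (-4 - 4420) + 38025/4 = -4424 + 38025/4 = 20329/4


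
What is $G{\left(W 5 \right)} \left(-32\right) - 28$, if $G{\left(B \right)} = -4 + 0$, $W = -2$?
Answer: $100$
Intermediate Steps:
$G{\left(B \right)} = -4$
$G{\left(W 5 \right)} \left(-32\right) - 28 = \left(-4\right) \left(-32\right) - 28 = 128 - 28 = 100$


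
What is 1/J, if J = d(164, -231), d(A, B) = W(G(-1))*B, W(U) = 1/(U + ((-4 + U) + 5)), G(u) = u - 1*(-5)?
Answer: -3/77 ≈ -0.038961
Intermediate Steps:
G(u) = 5 + u (G(u) = u + 5 = 5 + u)
W(U) = 1/(1 + 2*U) (W(U) = 1/(U + (1 + U)) = 1/(1 + 2*U))
d(A, B) = B/9 (d(A, B) = B/(1 + 2*(5 - 1)) = B/(1 + 2*4) = B/(1 + 8) = B/9)
J = -77/3 (J = (⅑)*(-231) = -77/3 ≈ -25.667)
1/J = 1/(-77/3) = -3/77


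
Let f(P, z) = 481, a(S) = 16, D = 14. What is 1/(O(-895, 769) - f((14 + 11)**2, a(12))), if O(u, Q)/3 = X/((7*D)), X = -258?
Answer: -49/23956 ≈ -0.0020454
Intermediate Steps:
O(u, Q) = -387/49 (O(u, Q) = 3*(-258/(7*14)) = 3*(-258/98) = 3*(-258*1/98) = 3*(-129/49) = -387/49)
1/(O(-895, 769) - f((14 + 11)**2, a(12))) = 1/(-387/49 - 1*481) = 1/(-387/49 - 481) = 1/(-23956/49) = -49/23956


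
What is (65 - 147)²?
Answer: 6724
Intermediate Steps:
(65 - 147)² = (-82)² = 6724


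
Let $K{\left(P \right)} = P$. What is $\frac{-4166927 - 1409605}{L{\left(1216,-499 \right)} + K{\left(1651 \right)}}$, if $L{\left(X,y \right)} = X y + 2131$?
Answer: $\frac{2788266}{301501} \approx 9.248$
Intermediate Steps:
$L{\left(X,y \right)} = 2131 + X y$
$\frac{-4166927 - 1409605}{L{\left(1216,-499 \right)} + K{\left(1651 \right)}} = \frac{-4166927 - 1409605}{\left(2131 + 1216 \left(-499\right)\right) + 1651} = - \frac{5576532}{\left(2131 - 606784\right) + 1651} = - \frac{5576532}{-604653 + 1651} = - \frac{5576532}{-603002} = \left(-5576532\right) \left(- \frac{1}{603002}\right) = \frac{2788266}{301501}$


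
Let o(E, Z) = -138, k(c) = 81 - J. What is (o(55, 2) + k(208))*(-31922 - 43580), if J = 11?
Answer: 5134136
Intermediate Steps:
k(c) = 70 (k(c) = 81 - 1*11 = 81 - 11 = 70)
(o(55, 2) + k(208))*(-31922 - 43580) = (-138 + 70)*(-31922 - 43580) = -68*(-75502) = 5134136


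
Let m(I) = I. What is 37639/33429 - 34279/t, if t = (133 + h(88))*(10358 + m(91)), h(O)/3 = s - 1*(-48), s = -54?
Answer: 14694142358/13389818805 ≈ 1.0974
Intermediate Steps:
h(O) = -18 (h(O) = 3*(-54 - 1*(-48)) = 3*(-54 + 48) = 3*(-6) = -18)
t = 1201635 (t = (133 - 18)*(10358 + 91) = 115*10449 = 1201635)
37639/33429 - 34279/t = 37639/33429 - 34279/1201635 = 14694142358/13389818805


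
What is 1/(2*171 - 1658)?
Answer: -1/1316 ≈ -0.00075988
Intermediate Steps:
1/(2*171 - 1658) = 1/(342 - 1658) = 1/(-1316) = -1/1316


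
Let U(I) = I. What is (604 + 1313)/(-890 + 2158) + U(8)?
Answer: 12061/1268 ≈ 9.5118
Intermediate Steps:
(604 + 1313)/(-890 + 2158) + U(8) = (604 + 1313)/(-890 + 2158) + 8 = 1917/1268 + 8 = 12061/1268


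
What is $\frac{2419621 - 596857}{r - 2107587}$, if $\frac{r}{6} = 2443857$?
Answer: $\frac{607588}{4185185} \approx 0.14518$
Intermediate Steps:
$r = 14663142$ ($r = 6 \cdot 2443857 = 14663142$)
$\frac{2419621 - 596857}{r - 2107587} = \frac{2419621 - 596857}{14663142 - 2107587} = \frac{1822764}{12555555} = 1822764 \cdot \frac{1}{12555555} = \frac{607588}{4185185}$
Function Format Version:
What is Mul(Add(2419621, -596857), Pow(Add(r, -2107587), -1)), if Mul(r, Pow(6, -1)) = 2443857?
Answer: Rational(607588, 4185185) ≈ 0.14518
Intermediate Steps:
r = 14663142 (r = Mul(6, 2443857) = 14663142)
Mul(Add(2419621, -596857), Pow(Add(r, -2107587), -1)) = Mul(Add(2419621, -596857), Pow(Add(14663142, -2107587), -1)) = Mul(1822764, Pow(12555555, -1)) = Mul(1822764, Rational(1, 12555555)) = Rational(607588, 4185185)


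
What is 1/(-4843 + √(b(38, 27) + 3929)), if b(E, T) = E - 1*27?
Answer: -4843/23450709 - 2*√985/23450709 ≈ -0.00020919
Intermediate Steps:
b(E, T) = -27 + E (b(E, T) = E - 27 = -27 + E)
1/(-4843 + √(b(38, 27) + 3929)) = 1/(-4843 + √((-27 + 38) + 3929)) = 1/(-4843 + √(11 + 3929)) = 1/(-4843 + √3940) = 1/(-4843 + 2*√985)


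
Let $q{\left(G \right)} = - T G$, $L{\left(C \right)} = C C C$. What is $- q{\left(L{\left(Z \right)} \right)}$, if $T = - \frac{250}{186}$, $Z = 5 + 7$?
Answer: $- \frac{72000}{31} \approx -2322.6$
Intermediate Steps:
$Z = 12$
$T = - \frac{125}{93}$ ($T = \left(-250\right) \frac{1}{186} = - \frac{125}{93} \approx -1.3441$)
$L{\left(C \right)} = C^{3}$ ($L{\left(C \right)} = C^{2} C = C^{3}$)
$q{\left(G \right)} = \frac{125 G}{93}$ ($q{\left(G \right)} = - \frac{\left(-125\right) G}{93} = \frac{125 G}{93}$)
$- q{\left(L{\left(Z \right)} \right)} = - \frac{125 \cdot 12^{3}}{93} = - \frac{125 \cdot 1728}{93} = \left(-1\right) \frac{72000}{31} = - \frac{72000}{31}$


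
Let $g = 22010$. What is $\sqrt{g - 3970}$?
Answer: $2 \sqrt{4510} \approx 134.31$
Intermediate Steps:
$\sqrt{g - 3970} = \sqrt{22010 - 3970} = \sqrt{18040} = 2 \sqrt{4510}$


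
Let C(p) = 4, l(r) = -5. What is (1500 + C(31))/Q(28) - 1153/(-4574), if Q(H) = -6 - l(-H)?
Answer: -6878143/4574 ≈ -1503.7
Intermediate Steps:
Q(H) = -1 (Q(H) = -6 - 1*(-5) = -6 + 5 = -1)
(1500 + C(31))/Q(28) - 1153/(-4574) = (1500 + 4)/(-1) - 1153/(-4574) = 1504*(-1) - 1153*(-1/4574) = -1504 + 1153/4574 = -6878143/4574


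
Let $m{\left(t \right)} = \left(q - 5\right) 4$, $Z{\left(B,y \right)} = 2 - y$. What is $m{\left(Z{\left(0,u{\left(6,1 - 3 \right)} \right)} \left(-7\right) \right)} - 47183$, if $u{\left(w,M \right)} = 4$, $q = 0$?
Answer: $-47203$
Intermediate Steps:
$m{\left(t \right)} = -20$ ($m{\left(t \right)} = \left(0 - 5\right) 4 = \left(-5\right) 4 = -20$)
$m{\left(Z{\left(0,u{\left(6,1 - 3 \right)} \right)} \left(-7\right) \right)} - 47183 = -20 - 47183 = -47203$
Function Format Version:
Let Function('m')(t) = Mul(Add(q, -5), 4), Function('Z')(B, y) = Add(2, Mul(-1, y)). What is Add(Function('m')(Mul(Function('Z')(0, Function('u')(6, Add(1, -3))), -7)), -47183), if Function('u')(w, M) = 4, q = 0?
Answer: -47203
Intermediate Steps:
Function('m')(t) = -20 (Function('m')(t) = Mul(Add(0, -5), 4) = Mul(-5, 4) = -20)
Add(Function('m')(Mul(Function('Z')(0, Function('u')(6, Add(1, -3))), -7)), -47183) = Add(-20, -47183) = -47203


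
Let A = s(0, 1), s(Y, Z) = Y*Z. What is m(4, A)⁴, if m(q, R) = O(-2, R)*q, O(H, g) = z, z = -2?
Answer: 4096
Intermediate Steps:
A = 0 (A = 0*1 = 0)
O(H, g) = -2
m(q, R) = -2*q
m(4, A)⁴ = (-2*4)⁴ = (-8)⁴ = 4096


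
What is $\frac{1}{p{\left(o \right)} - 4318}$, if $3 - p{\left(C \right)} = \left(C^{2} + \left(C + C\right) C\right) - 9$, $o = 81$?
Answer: $- \frac{1}{23989} \approx -4.1686 \cdot 10^{-5}$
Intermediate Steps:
$p{\left(C \right)} = 12 - 3 C^{2}$ ($p{\left(C \right)} = 3 - \left(\left(C^{2} + \left(C + C\right) C\right) - 9\right) = 3 - \left(\left(C^{2} + 2 C C\right) - 9\right) = 3 - \left(\left(C^{2} + 2 C^{2}\right) - 9\right) = 3 - \left(3 C^{2} - 9\right) = 3 - \left(-9 + 3 C^{2}\right) = 12 - 3 C^{2}$)
$\frac{1}{p{\left(o \right)} - 4318} = \frac{1}{\left(12 - 3 \cdot 81^{2}\right) - 4318} = \frac{1}{\left(12 - 19683\right) - 4318} = \frac{1}{-19671 - 4318} = \frac{1}{-23989} = - \frac{1}{23989}$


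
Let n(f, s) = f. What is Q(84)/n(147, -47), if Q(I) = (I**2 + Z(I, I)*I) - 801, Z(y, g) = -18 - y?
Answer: -771/49 ≈ -15.735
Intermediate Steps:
Q(I) = -801 + I**2 + I*(-18 - I) (Q(I) = (I**2 + (-18 - I)*I) - 801 = (I**2 + I*(-18 - I)) - 801 = -801 + I**2 + I*(-18 - I))
Q(84)/n(147, -47) = (-801 - 18*84)/147 = (-801 - 1512)*(1/147) = -2313*1/147 = -771/49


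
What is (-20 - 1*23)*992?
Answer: -42656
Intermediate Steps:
(-20 - 1*23)*992 = (-20 - 23)*992 = -43*992 = -42656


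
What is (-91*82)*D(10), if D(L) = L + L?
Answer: -149240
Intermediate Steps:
D(L) = 2*L
(-91*82)*D(10) = (-91*82)*(2*10) = -7462*20 = -149240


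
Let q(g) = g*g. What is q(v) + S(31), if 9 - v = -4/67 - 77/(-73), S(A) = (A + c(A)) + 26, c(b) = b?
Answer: 3638004632/23921881 ≈ 152.08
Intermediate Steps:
S(A) = 26 + 2*A (S(A) = (A + A) + 26 = 2*A + 26 = 26 + 2*A)
v = 39152/4891 (v = 9 - (-4/67 - 77/(-73)) = 9 - (-4*1/67 - 77*(-1/73)) = 9 - (-4/67 + 77/73) = 9 - 1*4867/4891 = 9 - 4867/4891 = 39152/4891 ≈ 8.0049)
q(g) = g²
q(v) + S(31) = (39152/4891)² + (26 + 2*31) = 1532879104/23921881 + (26 + 62) = 1532879104/23921881 + 88 = 3638004632/23921881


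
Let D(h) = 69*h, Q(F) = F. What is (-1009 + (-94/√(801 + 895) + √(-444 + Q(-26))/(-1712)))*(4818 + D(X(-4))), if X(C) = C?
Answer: -4582878 - 106737*√106/106 - 2271*I*√470/856 ≈ -4.5932e+6 - 57.516*I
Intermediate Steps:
(-1009 + (-94/√(801 + 895) + √(-444 + Q(-26))/(-1712)))*(4818 + D(X(-4))) = (-1009 + (-94/√(801 + 895) + √(-444 - 26)/(-1712)))*(4818 + 69*(-4)) = (-1009 + (-94*√106/424 + √(-470)*(-1/1712)))*(4818 - 276) = (-1009 + (-94*√106/424 + (I*√470)*(-1/1712)))*4542 = (-1009 + (-47*√106/212 - I*√470/1712))*4542 = (-1009 - 47*√106/212 - I*√470/1712)*4542 = -4582878 - 106737*√106/106 - 2271*I*√470/856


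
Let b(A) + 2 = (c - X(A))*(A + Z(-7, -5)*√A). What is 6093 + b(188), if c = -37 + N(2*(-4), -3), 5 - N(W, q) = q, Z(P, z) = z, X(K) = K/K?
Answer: 451 + 300*√47 ≈ 2507.7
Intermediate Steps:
X(K) = 1
N(W, q) = 5 - q
c = -29 (c = -37 + (5 - 1*(-3)) = -37 + (5 + 3) = -37 + 8 = -29)
b(A) = -2 - 30*A + 150*√A (b(A) = -2 + (-29 - 1*1)*(A - 5*√A) = -2 + (-29 - 1)*(A - 5*√A) = -2 - 30*(A - 5*√A) = -2 + (-30*A + 150*√A) = -2 - 30*A + 150*√A)
6093 + b(188) = 6093 + (-2 - 30*188 + 150*√188) = 6093 + (-2 - 5640 + 150*(2*√47)) = 6093 + (-2 - 5640 + 300*√47) = 6093 + (-5642 + 300*√47) = 451 + 300*√47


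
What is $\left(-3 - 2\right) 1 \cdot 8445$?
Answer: $-42225$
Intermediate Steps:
$\left(-3 - 2\right) 1 \cdot 8445 = \left(-5\right) 1 \cdot 8445 = \left(-5\right) 8445 = -42225$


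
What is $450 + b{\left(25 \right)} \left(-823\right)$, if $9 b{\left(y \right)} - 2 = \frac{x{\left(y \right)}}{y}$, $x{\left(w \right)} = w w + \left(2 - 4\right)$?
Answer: $- \frac{452629}{225} \approx -2011.7$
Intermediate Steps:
$x{\left(w \right)} = -2 + w^{2}$ ($x{\left(w \right)} = w^{2} - 2 = -2 + w^{2}$)
$b{\left(y \right)} = \frac{2}{9} + \frac{-2 + y^{2}}{9 y}$ ($b{\left(y \right)} = \frac{2}{9} + \frac{\left(-2 + y^{2}\right) \frac{1}{y}}{9} = \frac{2}{9} + \frac{\frac{1}{y} \left(-2 + y^{2}\right)}{9} = \frac{2}{9} + \frac{-2 + y^{2}}{9 y}$)
$450 + b{\left(25 \right)} \left(-823\right) = 450 + \frac{-2 + 25^{2} + 2 \cdot 25}{9 \cdot 25} \left(-823\right) = 450 + \frac{1}{9} \cdot \frac{1}{25} \left(-2 + 625 + 50\right) \left(-823\right) = 450 + \frac{1}{9} \cdot \frac{1}{25} \cdot 673 \left(-823\right) = 450 + \frac{673}{225} \left(-823\right) = 450 - \frac{553879}{225} = - \frac{452629}{225}$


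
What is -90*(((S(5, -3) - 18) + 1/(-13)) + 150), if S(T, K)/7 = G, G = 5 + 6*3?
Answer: -342720/13 ≈ -26363.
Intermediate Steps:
G = 23 (G = 5 + 18 = 23)
S(T, K) = 161 (S(T, K) = 7*23 = 161)
-90*(((S(5, -3) - 18) + 1/(-13)) + 150) = -90*(((161 - 18) + 1/(-13)) + 150) = -90*((143 - 1/13) + 150) = -90*(1858/13 + 150) = -90*3808/13 = -342720/13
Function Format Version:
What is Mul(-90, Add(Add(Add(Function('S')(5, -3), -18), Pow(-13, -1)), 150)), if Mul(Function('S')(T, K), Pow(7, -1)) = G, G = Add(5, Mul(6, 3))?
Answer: Rational(-342720, 13) ≈ -26363.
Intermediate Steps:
G = 23 (G = Add(5, 18) = 23)
Function('S')(T, K) = 161 (Function('S')(T, K) = Mul(7, 23) = 161)
Mul(-90, Add(Add(Add(Function('S')(5, -3), -18), Pow(-13, -1)), 150)) = Mul(-90, Add(Add(Add(161, -18), Pow(-13, -1)), 150)) = Mul(-90, Add(Add(143, Rational(-1, 13)), 150)) = Mul(-90, Add(Rational(1858, 13), 150)) = Mul(-90, Rational(3808, 13)) = Rational(-342720, 13)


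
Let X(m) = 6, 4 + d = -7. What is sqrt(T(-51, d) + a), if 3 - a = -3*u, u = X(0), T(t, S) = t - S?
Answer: I*sqrt(19) ≈ 4.3589*I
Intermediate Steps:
d = -11 (d = -4 - 7 = -11)
u = 6
a = 21 (a = 3 - (-3)*6 = 3 - 1*(-18) = 3 + 18 = 21)
sqrt(T(-51, d) + a) = sqrt((-51 - 1*(-11)) + 21) = sqrt((-51 + 11) + 21) = sqrt(-40 + 21) = sqrt(-19) = I*sqrt(19)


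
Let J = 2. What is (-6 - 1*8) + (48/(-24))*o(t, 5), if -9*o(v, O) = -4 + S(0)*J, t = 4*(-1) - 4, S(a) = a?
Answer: -134/9 ≈ -14.889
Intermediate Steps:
t = -8 (t = -4 - 4 = -8)
o(v, O) = 4/9 (o(v, O) = -(-4 + 0*2)/9 = -(-4 + 0)/9 = -1/9*(-4) = 4/9)
(-6 - 1*8) + (48/(-24))*o(t, 5) = (-6 - 1*8) + (48/(-24))*(4/9) = (-6 - 8) + (48*(-1/24))*(4/9) = -14 - 2*4/9 = -14 - 8/9 = -134/9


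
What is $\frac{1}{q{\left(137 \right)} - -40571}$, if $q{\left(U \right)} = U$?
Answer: $\frac{1}{40708} \approx 2.4565 \cdot 10^{-5}$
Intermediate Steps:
$\frac{1}{q{\left(137 \right)} - -40571} = \frac{1}{137 - -40571} = \frac{1}{137 + 40571} = \frac{1}{40708}$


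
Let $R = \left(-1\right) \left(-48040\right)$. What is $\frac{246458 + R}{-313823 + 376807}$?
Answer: $\frac{147249}{31492} \approx 4.6758$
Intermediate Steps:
$R = 48040$
$\frac{246458 + R}{-313823 + 376807} = \frac{246458 + 48040}{-313823 + 376807} = \frac{294498}{62984} = 294498 \cdot \frac{1}{62984} = \frac{147249}{31492}$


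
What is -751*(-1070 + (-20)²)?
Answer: 503170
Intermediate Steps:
-751*(-1070 + (-20)²) = -751*(-1070 + 400) = -751*(-670) = 503170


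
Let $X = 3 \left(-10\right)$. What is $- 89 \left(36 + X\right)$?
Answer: $-534$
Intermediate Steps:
$X = -30$
$- 89 \left(36 + X\right) = - 89 \left(36 - 30\right) = \left(-89\right) 6 = -534$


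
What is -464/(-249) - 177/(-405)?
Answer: 25777/11205 ≈ 2.3005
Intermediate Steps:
-464/(-249) - 177/(-405) = -464*(-1/249) - 177*(-1/405) = 464/249 + 59/135 = 25777/11205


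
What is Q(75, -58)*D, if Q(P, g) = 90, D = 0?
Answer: 0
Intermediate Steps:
Q(75, -58)*D = 90*0 = 0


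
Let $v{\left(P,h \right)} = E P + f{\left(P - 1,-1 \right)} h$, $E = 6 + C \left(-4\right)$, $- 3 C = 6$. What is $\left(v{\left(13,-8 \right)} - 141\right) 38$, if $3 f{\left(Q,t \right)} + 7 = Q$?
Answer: $\frac{3154}{3} \approx 1051.3$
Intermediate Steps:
$C = -2$ ($C = \left(- \frac{1}{3}\right) 6 = -2$)
$f{\left(Q,t \right)} = - \frac{7}{3} + \frac{Q}{3}$
$E = 14$ ($E = 6 - -8 = 6 + 8 = 14$)
$v{\left(P,h \right)} = 14 P + h \left(- \frac{8}{3} + \frac{P}{3}\right)$ ($v{\left(P,h \right)} = 14 P + \left(- \frac{7}{3} + \frac{P - 1}{3}\right) h = 14 P + \left(- \frac{7}{3} + \frac{-1 + P}{3}\right) h = 14 P + \left(- \frac{7}{3} + \left(- \frac{1}{3} + \frac{P}{3}\right)\right) h = 14 P + \left(- \frac{8}{3} + \frac{P}{3}\right) h = 14 P + h \left(- \frac{8}{3} + \frac{P}{3}\right)$)
$\left(v{\left(13,-8 \right)} - 141\right) 38 = \left(\left(14 \cdot 13 + \frac{1}{3} \left(-8\right) \left(-8 + 13\right)\right) - 141\right) 38 = \left(\left(182 + \frac{1}{3} \left(-8\right) 5\right) - 141\right) 38 = \left(\left(182 - \frac{40}{3}\right) - 141\right) 38 = \left(\frac{506}{3} - 141\right) 38 = \frac{83}{3} \cdot 38 = \frac{3154}{3}$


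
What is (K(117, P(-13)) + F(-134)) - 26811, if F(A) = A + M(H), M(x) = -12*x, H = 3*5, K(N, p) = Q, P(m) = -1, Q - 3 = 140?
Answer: -26982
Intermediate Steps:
Q = 143 (Q = 3 + 140 = 143)
K(N, p) = 143
H = 15
F(A) = -180 + A (F(A) = A - 12*15 = A - 180 = -180 + A)
(K(117, P(-13)) + F(-134)) - 26811 = (143 + (-180 - 134)) - 26811 = (143 - 314) - 26811 = -171 - 26811 = -26982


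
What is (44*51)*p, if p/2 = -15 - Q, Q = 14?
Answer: -130152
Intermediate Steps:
p = -58 (p = 2*(-15 - 1*14) = 2*(-15 - 14) = 2*(-29) = -58)
(44*51)*p = (44*51)*(-58) = 2244*(-58) = -130152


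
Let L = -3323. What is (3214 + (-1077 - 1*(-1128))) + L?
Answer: -58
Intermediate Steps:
(3214 + (-1077 - 1*(-1128))) + L = (3214 + (-1077 - 1*(-1128))) - 3323 = (3214 + (-1077 + 1128)) - 3323 = (3214 + 51) - 3323 = 3265 - 3323 = -58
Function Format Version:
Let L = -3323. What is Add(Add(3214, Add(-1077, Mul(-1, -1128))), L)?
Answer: -58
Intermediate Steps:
Add(Add(3214, Add(-1077, Mul(-1, -1128))), L) = Add(Add(3214, Add(-1077, Mul(-1, -1128))), -3323) = Add(Add(3214, Add(-1077, 1128)), -3323) = Add(Add(3214, 51), -3323) = Add(3265, -3323) = -58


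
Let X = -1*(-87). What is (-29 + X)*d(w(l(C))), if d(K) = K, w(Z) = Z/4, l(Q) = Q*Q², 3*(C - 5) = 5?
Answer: 116000/27 ≈ 4296.3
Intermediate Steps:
C = 20/3 (C = 5 + (⅓)*5 = 5 + 5/3 = 20/3 ≈ 6.6667)
l(Q) = Q³
w(Z) = Z/4 (w(Z) = Z*(¼) = Z/4)
X = 87
(-29 + X)*d(w(l(C))) = (-29 + 87)*((20/3)³/4) = 58*((¼)*(8000/27)) = 58*(2000/27) = 116000/27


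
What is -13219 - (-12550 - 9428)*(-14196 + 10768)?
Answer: -75353803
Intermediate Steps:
-13219 - (-12550 - 9428)*(-14196 + 10768) = -13219 - (-21978)*(-3428) = -13219 - 1*75340584 = -13219 - 75340584 = -75353803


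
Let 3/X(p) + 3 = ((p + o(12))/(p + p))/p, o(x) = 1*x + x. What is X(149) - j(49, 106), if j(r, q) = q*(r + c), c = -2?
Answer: -662903612/133033 ≈ -4983.0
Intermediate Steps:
o(x) = 2*x (o(x) = x + x = 2*x)
X(p) = 3/(-3 + (24 + p)/(2*p**2)) (X(p) = 3/(-3 + ((p + 2*12)/(p + p))/p) = 3/(-3 + ((p + 24)/((2*p)))/p) = 3/(-3 + ((24 + p)*(1/(2*p)))/p) = 3/(-3 + ((24 + p)/(2*p))/p) = 3/(-3 + (24 + p)/(2*p**2)))
j(r, q) = q*(-2 + r) (j(r, q) = q*(r - 2) = q*(-2 + r))
X(149) - j(49, 106) = 6*149**2/(24 + 149 - 6*149**2) - 106*(-2 + 49) = 6*22201/(24 + 149 - 6*22201) - 106*47 = 6*22201/(24 + 149 - 133206) - 1*4982 = 6*22201/(-133033) - 4982 = 6*22201*(-1/133033) - 4982 = -133206/133033 - 4982 = -662903612/133033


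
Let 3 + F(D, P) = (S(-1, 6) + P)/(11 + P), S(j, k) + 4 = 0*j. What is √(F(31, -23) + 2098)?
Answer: √8389/2 ≈ 45.796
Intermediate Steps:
S(j, k) = -4 (S(j, k) = -4 + 0*j = -4 + 0 = -4)
F(D, P) = -3 + (-4 + P)/(11 + P)
√(F(31, -23) + 2098) = √((-37 - 2*(-23))/(11 - 23) + 2098) = √((-37 + 46)/(-12) + 2098) = √(-1/12*9 + 2098) = √(-¾ + 2098) = √(8389/4) = √8389/2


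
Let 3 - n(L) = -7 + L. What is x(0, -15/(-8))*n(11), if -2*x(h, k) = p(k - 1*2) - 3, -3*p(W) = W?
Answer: -71/48 ≈ -1.4792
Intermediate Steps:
p(W) = -W/3
n(L) = 10 - L (n(L) = 3 - (-7 + L) = 3 + (7 - L) = 10 - L)
x(h, k) = 7/6 + k/6 (x(h, k) = -(-(k - 1*2)/3 - 3)/2 = -(-(k - 2)/3 - 3)/2 = -(-(-2 + k)/3 - 3)/2 = -((⅔ - k/3) - 3)/2 = -(-7/3 - k/3)/2 = 7/6 + k/6)
x(0, -15/(-8))*n(11) = (7/6 + (-15/(-8))/6)*(10 - 1*11) = (7/6 + (-15*(-⅛))/6)*(10 - 11) = (7/6 + (⅙)*(15/8))*(-1) = (7/6 + 5/16)*(-1) = (71/48)*(-1) = -71/48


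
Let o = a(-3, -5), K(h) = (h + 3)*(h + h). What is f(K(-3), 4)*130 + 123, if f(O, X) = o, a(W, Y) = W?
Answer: -267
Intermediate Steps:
K(h) = 2*h*(3 + h) (K(h) = (3 + h)*(2*h) = 2*h*(3 + h))
o = -3
f(O, X) = -3
f(K(-3), 4)*130 + 123 = -3*130 + 123 = -390 + 123 = -267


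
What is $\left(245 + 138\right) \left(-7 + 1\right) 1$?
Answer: $-2298$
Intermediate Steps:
$\left(245 + 138\right) \left(-7 + 1\right) 1 = 383 \left(\left(-6\right) 1\right) = 383 \left(-6\right) = -2298$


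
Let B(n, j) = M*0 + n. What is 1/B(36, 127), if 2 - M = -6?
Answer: 1/36 ≈ 0.027778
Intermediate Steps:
M = 8 (M = 2 - 1*(-6) = 2 + 6 = 8)
B(n, j) = n (B(n, j) = 8*0 + n = 0 + n = n)
1/B(36, 127) = 1/36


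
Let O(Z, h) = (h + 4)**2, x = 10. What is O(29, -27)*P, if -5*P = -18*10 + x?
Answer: 17986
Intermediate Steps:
O(Z, h) = (4 + h)**2
P = 34 (P = -(-18*10 + 10)/5 = -(-180 + 10)/5 = -1/5*(-170) = 34)
O(29, -27)*P = (4 - 27)**2*34 = (-23)**2*34 = 529*34 = 17986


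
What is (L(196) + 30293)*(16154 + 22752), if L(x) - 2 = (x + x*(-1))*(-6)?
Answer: 1178657270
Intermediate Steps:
L(x) = 2 (L(x) = 2 + (x + x*(-1))*(-6) = 2 + (x - x)*(-6) = 2 + 0*(-6) = 2 + 0 = 2)
(L(196) + 30293)*(16154 + 22752) = (2 + 30293)*(16154 + 22752) = 30295*38906 = 1178657270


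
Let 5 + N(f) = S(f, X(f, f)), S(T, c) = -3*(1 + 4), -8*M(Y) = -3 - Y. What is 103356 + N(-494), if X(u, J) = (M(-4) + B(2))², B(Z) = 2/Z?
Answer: 103336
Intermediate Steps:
M(Y) = 3/8 + Y/8 (M(Y) = -(-3 - Y)/8 = 3/8 + Y/8)
X(u, J) = 49/64 (X(u, J) = ((3/8 + (⅛)*(-4)) + 2/2)² = ((3/8 - ½) + 2*(½))² = (-⅛ + 1)² = (7/8)² = 49/64)
S(T, c) = -15 (S(T, c) = -3*5 = -15)
N(f) = -20 (N(f) = -5 - 15 = -20)
103356 + N(-494) = 103356 - 20 = 103336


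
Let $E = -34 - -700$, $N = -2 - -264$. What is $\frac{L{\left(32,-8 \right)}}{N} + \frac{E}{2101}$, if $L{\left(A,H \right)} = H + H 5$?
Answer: $\frac{36822}{275231} \approx 0.13379$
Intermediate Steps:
$L{\left(A,H \right)} = 6 H$ ($L{\left(A,H \right)} = H + 5 H = 6 H$)
$N = 262$ ($N = -2 + 264 = 262$)
$E = 666$ ($E = -34 + 700 = 666$)
$\frac{L{\left(32,-8 \right)}}{N} + \frac{E}{2101} = \frac{6 \left(-8\right)}{262} + \frac{666}{2101} = \left(-48\right) \frac{1}{262} + 666 \cdot \frac{1}{2101} = - \frac{24}{131} + \frac{666}{2101} = \frac{36822}{275231}$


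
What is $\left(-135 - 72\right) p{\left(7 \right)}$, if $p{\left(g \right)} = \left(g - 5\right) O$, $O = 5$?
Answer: $-2070$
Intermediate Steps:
$p{\left(g \right)} = -25 + 5 g$ ($p{\left(g \right)} = \left(g - 5\right) 5 = \left(-5 + g\right) 5 = -25 + 5 g$)
$\left(-135 - 72\right) p{\left(7 \right)} = \left(-135 - 72\right) \left(-25 + 5 \cdot 7\right) = - 207 \left(-25 + 35\right) = \left(-207\right) 10 = -2070$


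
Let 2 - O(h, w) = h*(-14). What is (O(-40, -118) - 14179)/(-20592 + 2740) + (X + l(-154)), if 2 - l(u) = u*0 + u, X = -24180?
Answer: -428861711/17852 ≈ -24023.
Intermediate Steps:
O(h, w) = 2 + 14*h (O(h, w) = 2 - h*(-14) = 2 - (-14)*h = 2 + 14*h)
l(u) = 2 - u (l(u) = 2 - (u*0 + u) = 2 - (0 + u) = 2 - u)
(O(-40, -118) - 14179)/(-20592 + 2740) + (X + l(-154)) = ((2 + 14*(-40)) - 14179)/(-20592 + 2740) + (-24180 + (2 - 1*(-154))) = ((2 - 560) - 14179)/(-17852) + (-24180 + (2 + 154)) = (-558 - 14179)*(-1/17852) + (-24180 + 156) = -14737*(-1/17852) - 24024 = 14737/17852 - 24024 = -428861711/17852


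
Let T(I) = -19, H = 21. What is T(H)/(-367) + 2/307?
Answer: 6567/112669 ≈ 0.058286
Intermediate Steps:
T(H)/(-367) + 2/307 = -19/(-367) + 2/307 = -19*(-1/367) + 2*(1/307) = 19/367 + 2/307 = 6567/112669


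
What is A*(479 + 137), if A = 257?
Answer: 158312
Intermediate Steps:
A*(479 + 137) = 257*(479 + 137) = 257*616 = 158312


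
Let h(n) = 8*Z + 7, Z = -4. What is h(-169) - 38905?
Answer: -38930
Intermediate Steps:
h(n) = -25 (h(n) = 8*(-4) + 7 = -32 + 7 = -25)
h(-169) - 38905 = -25 - 38905 = -38930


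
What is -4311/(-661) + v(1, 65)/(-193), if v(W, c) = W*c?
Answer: 789058/127573 ≈ 6.1852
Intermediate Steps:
-4311/(-661) + v(1, 65)/(-193) = -4311/(-661) + (1*65)/(-193) = -4311*(-1/661) + 65*(-1/193) = 4311/661 - 65/193 = 789058/127573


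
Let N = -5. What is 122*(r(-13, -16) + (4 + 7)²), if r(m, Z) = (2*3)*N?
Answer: 11102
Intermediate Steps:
r(m, Z) = -30 (r(m, Z) = (2*3)*(-5) = 6*(-5) = -30)
122*(r(-13, -16) + (4 + 7)²) = 122*(-30 + (4 + 7)²) = 122*(-30 + 11²) = 122*(-30 + 121) = 122*91 = 11102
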